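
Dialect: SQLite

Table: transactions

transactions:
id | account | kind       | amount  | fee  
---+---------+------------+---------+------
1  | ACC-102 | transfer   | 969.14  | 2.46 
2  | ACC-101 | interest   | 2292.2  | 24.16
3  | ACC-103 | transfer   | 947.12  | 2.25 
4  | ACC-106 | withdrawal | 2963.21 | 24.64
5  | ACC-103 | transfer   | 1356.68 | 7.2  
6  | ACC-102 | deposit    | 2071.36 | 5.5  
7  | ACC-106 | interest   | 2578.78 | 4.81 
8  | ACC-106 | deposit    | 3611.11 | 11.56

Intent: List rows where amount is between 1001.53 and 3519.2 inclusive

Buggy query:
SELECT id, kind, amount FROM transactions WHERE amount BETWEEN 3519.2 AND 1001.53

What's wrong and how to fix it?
Bug: BETWEEN expects the lower bound first; with 3519.2 AND 1001.53 the range is empty

Fix: Swap the bounds so the smaller value comes first

Corrected query:
SELECT id, kind, amount FROM transactions WHERE amount BETWEEN 1001.53 AND 3519.2

Result:
id | kind       | amount 
---+------------+--------
2  | interest   | 2292.2 
4  | withdrawal | 2963.21
5  | transfer   | 1356.68
6  | deposit    | 2071.36
7  | interest   | 2578.78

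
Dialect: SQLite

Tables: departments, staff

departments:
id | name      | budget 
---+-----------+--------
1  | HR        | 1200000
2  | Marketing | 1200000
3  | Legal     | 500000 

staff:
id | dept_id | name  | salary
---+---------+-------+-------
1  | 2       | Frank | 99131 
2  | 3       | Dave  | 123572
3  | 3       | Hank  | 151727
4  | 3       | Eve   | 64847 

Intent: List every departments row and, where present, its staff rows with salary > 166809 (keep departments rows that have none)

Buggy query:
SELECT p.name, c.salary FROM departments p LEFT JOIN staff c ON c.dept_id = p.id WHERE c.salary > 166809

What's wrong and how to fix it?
Bug: Filtering c.salary in WHERE discards the NULL rows produced by LEFT JOIN, turning it into an inner join

Fix: Put 'c.salary > 166809' in the JOIN's ON clause instead of WHERE

Corrected query:
SELECT p.name, c.salary FROM departments p LEFT JOIN staff c ON c.dept_id = p.id AND c.salary > 166809

Result:
name      | salary
----------+-------
HR        | NULL  
Marketing | NULL  
Legal     | NULL  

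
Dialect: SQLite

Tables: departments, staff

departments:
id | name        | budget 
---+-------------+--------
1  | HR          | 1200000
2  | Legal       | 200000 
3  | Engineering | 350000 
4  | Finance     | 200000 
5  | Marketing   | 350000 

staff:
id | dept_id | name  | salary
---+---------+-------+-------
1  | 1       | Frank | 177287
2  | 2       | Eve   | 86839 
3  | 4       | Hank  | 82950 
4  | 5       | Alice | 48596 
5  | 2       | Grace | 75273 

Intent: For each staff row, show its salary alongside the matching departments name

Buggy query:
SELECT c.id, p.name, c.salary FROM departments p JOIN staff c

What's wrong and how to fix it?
Bug: JOIN with no ON clause produces a cartesian product; every staff row pairs with every departments row

Fix: Specify the join condition linking the foreign key to the parent id

Corrected query:
SELECT c.id, p.name, c.salary FROM departments p JOIN staff c ON c.dept_id = p.id

Result:
id | name      | salary
---+-----------+-------
1  | HR        | 177287
2  | Legal     | 86839 
3  | Finance   | 82950 
4  | Marketing | 48596 
5  | Legal     | 75273 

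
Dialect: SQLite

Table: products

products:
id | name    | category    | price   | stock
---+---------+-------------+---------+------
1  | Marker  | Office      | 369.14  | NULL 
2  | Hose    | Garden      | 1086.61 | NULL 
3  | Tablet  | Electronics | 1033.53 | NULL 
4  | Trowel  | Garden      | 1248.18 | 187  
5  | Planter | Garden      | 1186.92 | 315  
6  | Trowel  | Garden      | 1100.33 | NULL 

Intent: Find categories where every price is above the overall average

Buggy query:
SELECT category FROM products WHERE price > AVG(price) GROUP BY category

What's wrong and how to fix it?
Bug: AVG() is an aggregate; it can't sit directly in WHERE

Fix: Use a subquery for AVG and a HAVING MIN(...) filter so the condition holds for every row in the group

Corrected query:
SELECT category FROM products GROUP BY category HAVING MIN(price) > (SELECT AVG(price) FROM products)

Result:
category   
-----------
Electronics
Garden     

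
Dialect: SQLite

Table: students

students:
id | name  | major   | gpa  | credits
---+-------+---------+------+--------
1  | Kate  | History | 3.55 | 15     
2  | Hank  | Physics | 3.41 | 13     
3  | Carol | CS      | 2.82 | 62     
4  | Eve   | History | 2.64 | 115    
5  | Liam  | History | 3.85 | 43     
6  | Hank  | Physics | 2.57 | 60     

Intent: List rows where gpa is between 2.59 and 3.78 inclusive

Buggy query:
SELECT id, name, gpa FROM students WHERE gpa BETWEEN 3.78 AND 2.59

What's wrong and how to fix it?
Bug: BETWEEN expects the lower bound first; with 3.78 AND 2.59 the range is empty

Fix: Swap the bounds so the smaller value comes first

Corrected query:
SELECT id, name, gpa FROM students WHERE gpa BETWEEN 2.59 AND 3.78

Result:
id | name  | gpa 
---+-------+-----
1  | Kate  | 3.55
2  | Hank  | 3.41
3  | Carol | 2.82
4  | Eve   | 2.64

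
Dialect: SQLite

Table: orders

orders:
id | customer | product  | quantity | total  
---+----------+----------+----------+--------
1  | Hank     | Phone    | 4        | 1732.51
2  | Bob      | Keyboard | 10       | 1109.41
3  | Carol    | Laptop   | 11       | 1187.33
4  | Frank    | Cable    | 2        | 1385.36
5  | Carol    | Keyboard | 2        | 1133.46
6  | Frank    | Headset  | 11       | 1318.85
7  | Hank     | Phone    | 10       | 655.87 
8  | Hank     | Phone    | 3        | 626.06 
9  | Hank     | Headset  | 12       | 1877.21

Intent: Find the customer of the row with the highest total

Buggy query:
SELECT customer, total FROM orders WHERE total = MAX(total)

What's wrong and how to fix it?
Bug: WHERE is evaluated per row; an aggregate over the whole table isn't defined there

Fix: Use a subquery: WHERE total = (SELECT MAX(total) FROM orders)

Corrected query:
SELECT customer, total FROM orders WHERE total = (SELECT MAX(total) FROM orders)

Result:
customer | total  
---------+--------
Hank     | 1877.21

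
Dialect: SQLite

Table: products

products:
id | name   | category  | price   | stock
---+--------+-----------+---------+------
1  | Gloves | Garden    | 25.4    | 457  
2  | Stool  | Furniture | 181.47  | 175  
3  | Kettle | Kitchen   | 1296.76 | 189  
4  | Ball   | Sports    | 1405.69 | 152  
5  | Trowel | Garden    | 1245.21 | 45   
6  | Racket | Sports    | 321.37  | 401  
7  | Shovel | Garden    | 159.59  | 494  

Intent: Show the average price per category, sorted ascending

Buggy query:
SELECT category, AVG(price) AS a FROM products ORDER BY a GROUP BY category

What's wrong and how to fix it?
Bug: ORDER BY appears before GROUP BY; SQL clause order requires GROUP BY first

Fix: Reorder: SELECT … FROM … GROUP BY … ORDER BY …

Corrected query:
SELECT category, AVG(price) AS a FROM products GROUP BY category ORDER BY a

Result:
category  | a         
----------+-----------
Furniture | 181.47    
Garden    | 476.733333
Sports    | 863.53    
Kitchen   | 1296.76   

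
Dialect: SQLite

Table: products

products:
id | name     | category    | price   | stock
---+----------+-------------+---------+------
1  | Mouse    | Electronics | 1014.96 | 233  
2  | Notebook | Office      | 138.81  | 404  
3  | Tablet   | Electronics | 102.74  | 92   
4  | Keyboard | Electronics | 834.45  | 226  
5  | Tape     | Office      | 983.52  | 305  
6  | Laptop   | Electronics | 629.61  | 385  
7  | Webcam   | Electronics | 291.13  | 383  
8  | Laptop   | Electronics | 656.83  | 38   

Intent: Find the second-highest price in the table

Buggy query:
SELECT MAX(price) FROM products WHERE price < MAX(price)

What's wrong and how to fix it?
Bug: The inner MAX is an aggregate inside WHERE, which is not allowed

Fix: Compute the overall MAX in a subquery, then take MAX of rows below it

Corrected query:
SELECT MAX(price) FROM products WHERE price < (SELECT MAX(price) FROM products)

Result:
MAX(price)
----------
983.52    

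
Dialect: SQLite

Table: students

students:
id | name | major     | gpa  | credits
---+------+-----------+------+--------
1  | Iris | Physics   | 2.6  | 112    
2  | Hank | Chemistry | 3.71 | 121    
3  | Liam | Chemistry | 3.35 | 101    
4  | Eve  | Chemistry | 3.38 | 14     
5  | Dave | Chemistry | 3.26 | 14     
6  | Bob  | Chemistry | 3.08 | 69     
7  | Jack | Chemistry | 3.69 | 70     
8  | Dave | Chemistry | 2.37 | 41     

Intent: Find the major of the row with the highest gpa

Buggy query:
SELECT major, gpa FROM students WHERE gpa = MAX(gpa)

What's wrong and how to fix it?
Bug: MAX(gpa) is an aggregate and cannot be used directly in WHERE

Fix: Use a subquery: WHERE gpa = (SELECT MAX(gpa) FROM students)

Corrected query:
SELECT major, gpa FROM students WHERE gpa = (SELECT MAX(gpa) FROM students)

Result:
major     | gpa 
----------+-----
Chemistry | 3.71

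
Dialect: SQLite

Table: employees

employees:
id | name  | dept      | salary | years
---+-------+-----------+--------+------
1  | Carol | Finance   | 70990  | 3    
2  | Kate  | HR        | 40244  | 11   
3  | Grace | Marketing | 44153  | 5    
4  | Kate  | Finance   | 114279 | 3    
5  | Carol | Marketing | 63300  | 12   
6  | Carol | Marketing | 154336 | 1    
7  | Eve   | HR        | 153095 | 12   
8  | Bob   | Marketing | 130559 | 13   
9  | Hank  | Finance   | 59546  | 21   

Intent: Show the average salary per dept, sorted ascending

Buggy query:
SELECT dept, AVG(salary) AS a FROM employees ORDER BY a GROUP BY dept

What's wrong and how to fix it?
Bug: GROUP BY must precede ORDER BY

Fix: Move ORDER BY to the end, after GROUP BY

Corrected query:
SELECT dept, AVG(salary) AS a FROM employees GROUP BY dept ORDER BY a

Result:
dept      | a      
----------+--------
Finance   | 81605  
HR        | 96669.5
Marketing | 98087  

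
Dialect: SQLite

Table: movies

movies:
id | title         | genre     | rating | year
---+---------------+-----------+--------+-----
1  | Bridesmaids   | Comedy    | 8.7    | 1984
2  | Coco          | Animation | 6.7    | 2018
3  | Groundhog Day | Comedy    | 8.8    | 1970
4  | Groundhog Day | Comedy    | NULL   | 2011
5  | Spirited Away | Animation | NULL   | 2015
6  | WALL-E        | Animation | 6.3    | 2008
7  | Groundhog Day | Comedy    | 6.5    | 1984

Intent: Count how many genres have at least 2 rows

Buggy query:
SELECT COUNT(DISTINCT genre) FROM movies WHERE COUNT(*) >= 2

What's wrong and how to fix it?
Bug: COUNT(*) cannot appear in WHERE; the per-group count doesn't exist yet

Fix: Group first with HAVING COUNT(*) >= 2, then COUNT the resulting groups

Corrected query:
SELECT COUNT(*) FROM (SELECT genre FROM movies GROUP BY genre HAVING COUNT(*) >= 2)

Result:
COUNT(*)
--------
2       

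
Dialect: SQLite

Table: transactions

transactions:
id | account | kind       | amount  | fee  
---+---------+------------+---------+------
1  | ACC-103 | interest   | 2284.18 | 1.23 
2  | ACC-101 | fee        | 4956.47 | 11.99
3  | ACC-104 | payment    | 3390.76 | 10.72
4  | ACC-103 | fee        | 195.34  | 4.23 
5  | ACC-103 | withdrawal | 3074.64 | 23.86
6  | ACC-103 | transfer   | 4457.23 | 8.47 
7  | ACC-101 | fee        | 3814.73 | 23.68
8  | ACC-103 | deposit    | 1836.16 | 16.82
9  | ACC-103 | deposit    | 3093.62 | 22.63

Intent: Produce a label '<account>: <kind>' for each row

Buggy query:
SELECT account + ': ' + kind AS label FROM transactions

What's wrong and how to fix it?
Bug: SQLite uses || for string concatenation; + coerces text to numbers (yielding 0)

Fix: Use the || operator for string concatenation

Corrected query:
SELECT account || ': ' || kind AS label FROM transactions

Result:
label              
-------------------
ACC-103: interest  
ACC-101: fee       
ACC-104: payment   
ACC-103: fee       
ACC-103: withdrawal
ACC-103: transfer  
ACC-101: fee       
ACC-103: deposit   
ACC-103: deposit   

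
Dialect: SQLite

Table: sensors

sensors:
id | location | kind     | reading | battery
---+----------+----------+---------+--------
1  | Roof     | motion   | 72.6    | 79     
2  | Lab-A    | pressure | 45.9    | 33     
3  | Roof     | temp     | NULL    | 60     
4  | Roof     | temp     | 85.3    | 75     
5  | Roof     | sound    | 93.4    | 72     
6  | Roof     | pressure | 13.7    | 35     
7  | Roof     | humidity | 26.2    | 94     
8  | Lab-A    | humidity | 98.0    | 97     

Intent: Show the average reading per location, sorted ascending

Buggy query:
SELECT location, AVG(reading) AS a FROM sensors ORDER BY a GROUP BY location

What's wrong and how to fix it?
Bug: ORDER BY appears before GROUP BY; SQL clause order requires GROUP BY first

Fix: Move ORDER BY to the end, after GROUP BY

Corrected query:
SELECT location, AVG(reading) AS a FROM sensors GROUP BY location ORDER BY a

Result:
location | a    
---------+------
Roof     | 58.24
Lab-A    | 71.95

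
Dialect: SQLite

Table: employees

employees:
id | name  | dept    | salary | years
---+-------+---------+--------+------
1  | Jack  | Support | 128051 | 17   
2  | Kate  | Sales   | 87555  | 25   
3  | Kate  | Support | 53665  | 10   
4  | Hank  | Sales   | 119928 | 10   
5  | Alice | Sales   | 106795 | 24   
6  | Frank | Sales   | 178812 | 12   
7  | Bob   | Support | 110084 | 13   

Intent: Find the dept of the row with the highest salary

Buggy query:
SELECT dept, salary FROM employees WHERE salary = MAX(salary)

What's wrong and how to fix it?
Bug: WHERE is evaluated per row; an aggregate over the whole table isn't defined there

Fix: Use a subquery: WHERE salary = (SELECT MAX(salary) FROM employees)

Corrected query:
SELECT dept, salary FROM employees WHERE salary = (SELECT MAX(salary) FROM employees)

Result:
dept  | salary
------+-------
Sales | 178812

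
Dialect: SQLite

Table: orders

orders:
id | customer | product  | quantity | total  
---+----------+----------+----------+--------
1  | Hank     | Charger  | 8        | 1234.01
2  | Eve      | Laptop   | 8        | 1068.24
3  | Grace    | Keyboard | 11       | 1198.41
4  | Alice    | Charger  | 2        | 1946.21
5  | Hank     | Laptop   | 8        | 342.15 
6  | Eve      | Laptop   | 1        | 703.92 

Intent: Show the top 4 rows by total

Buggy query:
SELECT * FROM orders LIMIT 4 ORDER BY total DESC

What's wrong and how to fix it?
Bug: LIMIT must come after ORDER BY

Fix: Sort with ORDER BY, then apply LIMIT

Corrected query:
SELECT * FROM orders ORDER BY total DESC LIMIT 4

Result:
id | customer | product  | quantity | total  
---+----------+----------+----------+--------
4  | Alice    | Charger  | 2        | 1946.21
1  | Hank     | Charger  | 8        | 1234.01
3  | Grace    | Keyboard | 11       | 1198.41
2  | Eve      | Laptop   | 8        | 1068.24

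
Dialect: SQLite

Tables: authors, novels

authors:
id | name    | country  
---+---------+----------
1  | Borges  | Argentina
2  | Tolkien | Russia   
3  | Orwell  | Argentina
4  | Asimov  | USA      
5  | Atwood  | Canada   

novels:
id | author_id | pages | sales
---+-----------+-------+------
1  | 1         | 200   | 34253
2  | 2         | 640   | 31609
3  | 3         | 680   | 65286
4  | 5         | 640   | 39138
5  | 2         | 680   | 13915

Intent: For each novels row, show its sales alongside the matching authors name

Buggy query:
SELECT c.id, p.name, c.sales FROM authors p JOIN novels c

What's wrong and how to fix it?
Bug: Missing join condition: each novels row is matched to all authors rows instead of just its own

Fix: Add ON c.author_id = p.id to the JOIN

Corrected query:
SELECT c.id, p.name, c.sales FROM authors p JOIN novels c ON c.author_id = p.id

Result:
id | name    | sales
---+---------+------
1  | Borges  | 34253
2  | Tolkien | 31609
3  | Orwell  | 65286
4  | Atwood  | 39138
5  | Tolkien | 13915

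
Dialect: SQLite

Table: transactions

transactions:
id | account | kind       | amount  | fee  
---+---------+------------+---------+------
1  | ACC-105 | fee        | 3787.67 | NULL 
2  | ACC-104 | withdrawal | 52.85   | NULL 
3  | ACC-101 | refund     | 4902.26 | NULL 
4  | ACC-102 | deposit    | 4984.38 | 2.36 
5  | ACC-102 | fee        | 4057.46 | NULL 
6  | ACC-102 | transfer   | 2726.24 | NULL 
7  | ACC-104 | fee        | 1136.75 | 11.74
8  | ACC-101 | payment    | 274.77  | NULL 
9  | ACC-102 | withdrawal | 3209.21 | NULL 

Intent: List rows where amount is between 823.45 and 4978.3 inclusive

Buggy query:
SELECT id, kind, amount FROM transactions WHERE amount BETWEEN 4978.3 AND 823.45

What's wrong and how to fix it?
Bug: The bounds are reversed; BETWEEN a AND b requires a <= b to match anything

Fix: Swap the bounds so the smaller value comes first

Corrected query:
SELECT id, kind, amount FROM transactions WHERE amount BETWEEN 823.45 AND 4978.3

Result:
id | kind       | amount 
---+------------+--------
1  | fee        | 3787.67
3  | refund     | 4902.26
5  | fee        | 4057.46
6  | transfer   | 2726.24
7  | fee        | 1136.75
9  | withdrawal | 3209.21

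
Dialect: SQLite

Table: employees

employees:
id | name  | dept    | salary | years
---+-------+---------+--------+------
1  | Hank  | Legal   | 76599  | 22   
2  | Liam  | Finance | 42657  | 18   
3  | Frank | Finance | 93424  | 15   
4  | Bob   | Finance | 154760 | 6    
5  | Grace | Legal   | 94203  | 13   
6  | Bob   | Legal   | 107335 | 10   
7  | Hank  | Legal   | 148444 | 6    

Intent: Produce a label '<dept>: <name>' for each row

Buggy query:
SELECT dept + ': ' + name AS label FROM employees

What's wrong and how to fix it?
Bug: '+' is numeric addition; on text columns SQLite converts them to 0 instead of concatenating

Fix: Use the || operator for string concatenation

Corrected query:
SELECT dept || ': ' || name AS label FROM employees

Result:
label         
--------------
Legal: Hank   
Finance: Liam 
Finance: Frank
Finance: Bob  
Legal: Grace  
Legal: Bob    
Legal: Hank   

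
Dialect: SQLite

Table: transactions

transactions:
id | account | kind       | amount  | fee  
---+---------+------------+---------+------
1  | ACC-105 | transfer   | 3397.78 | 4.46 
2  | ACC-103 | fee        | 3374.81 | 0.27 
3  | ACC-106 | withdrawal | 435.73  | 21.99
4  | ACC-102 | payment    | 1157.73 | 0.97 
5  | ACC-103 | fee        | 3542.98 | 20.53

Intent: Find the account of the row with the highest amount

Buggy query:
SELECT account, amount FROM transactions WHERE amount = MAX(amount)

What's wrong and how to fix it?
Bug: MAX(amount) is an aggregate and cannot be used directly in WHERE

Fix: Use a subquery: WHERE amount = (SELECT MAX(amount) FROM transactions)

Corrected query:
SELECT account, amount FROM transactions WHERE amount = (SELECT MAX(amount) FROM transactions)

Result:
account | amount 
--------+--------
ACC-103 | 3542.98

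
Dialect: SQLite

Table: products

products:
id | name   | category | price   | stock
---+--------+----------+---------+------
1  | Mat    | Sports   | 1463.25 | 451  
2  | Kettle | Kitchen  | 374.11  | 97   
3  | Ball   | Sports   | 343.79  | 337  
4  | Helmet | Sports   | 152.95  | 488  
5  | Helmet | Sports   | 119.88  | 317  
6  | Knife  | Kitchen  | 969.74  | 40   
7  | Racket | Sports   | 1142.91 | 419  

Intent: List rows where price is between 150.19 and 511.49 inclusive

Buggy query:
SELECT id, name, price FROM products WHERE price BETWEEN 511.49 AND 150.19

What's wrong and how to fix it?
Bug: The bounds are reversed; BETWEEN a AND b requires a <= b to match anything

Fix: Write BETWEEN 150.19 AND 511.49

Corrected query:
SELECT id, name, price FROM products WHERE price BETWEEN 150.19 AND 511.49

Result:
id | name   | price 
---+--------+-------
2  | Kettle | 374.11
3  | Ball   | 343.79
4  | Helmet | 152.95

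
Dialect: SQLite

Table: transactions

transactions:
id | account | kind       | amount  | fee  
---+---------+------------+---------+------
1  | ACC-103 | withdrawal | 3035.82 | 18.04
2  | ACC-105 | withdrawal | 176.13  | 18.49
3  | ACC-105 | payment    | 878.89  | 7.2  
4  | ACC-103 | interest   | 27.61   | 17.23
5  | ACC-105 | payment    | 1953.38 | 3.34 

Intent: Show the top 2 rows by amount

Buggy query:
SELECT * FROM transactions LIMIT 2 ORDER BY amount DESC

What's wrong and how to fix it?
Bug: LIMIT must come after ORDER BY

Fix: Sort with ORDER BY, then apply LIMIT

Corrected query:
SELECT * FROM transactions ORDER BY amount DESC LIMIT 2

Result:
id | account | kind       | amount  | fee  
---+---------+------------+---------+------
1  | ACC-103 | withdrawal | 3035.82 | 18.04
5  | ACC-105 | payment    | 1953.38 | 3.34 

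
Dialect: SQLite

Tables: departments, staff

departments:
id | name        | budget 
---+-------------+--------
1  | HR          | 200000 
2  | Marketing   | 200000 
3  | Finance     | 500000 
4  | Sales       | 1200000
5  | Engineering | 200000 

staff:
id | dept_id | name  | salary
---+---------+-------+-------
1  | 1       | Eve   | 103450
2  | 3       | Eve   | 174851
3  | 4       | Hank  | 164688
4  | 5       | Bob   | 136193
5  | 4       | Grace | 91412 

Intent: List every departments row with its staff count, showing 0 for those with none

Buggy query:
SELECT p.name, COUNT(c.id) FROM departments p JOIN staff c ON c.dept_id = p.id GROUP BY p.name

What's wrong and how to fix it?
Bug: INNER JOIN drops departments rows that have no matching staff rows

Fix: Use LEFT JOIN so parents without children still appear (COUNT(c.id) gives 0)

Corrected query:
SELECT p.name, COUNT(c.id) FROM departments p LEFT JOIN staff c ON c.dept_id = p.id GROUP BY p.name

Result:
name        | COUNT(c.id)
------------+------------
Engineering | 1          
Finance     | 1          
HR          | 1          
Marketing   | 0          
Sales       | 2          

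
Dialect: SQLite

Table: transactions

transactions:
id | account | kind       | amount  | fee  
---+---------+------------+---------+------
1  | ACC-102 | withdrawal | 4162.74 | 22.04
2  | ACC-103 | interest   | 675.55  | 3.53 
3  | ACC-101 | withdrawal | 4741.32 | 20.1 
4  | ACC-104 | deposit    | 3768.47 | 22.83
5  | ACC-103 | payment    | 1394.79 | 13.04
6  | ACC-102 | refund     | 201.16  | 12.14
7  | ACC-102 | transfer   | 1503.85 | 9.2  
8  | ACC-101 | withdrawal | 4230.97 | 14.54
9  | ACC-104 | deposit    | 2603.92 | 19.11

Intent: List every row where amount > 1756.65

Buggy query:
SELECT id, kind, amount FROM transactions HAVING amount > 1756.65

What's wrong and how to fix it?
Bug: HAVING filters the output of aggregation, but this query has no GROUP BY and no aggregate functions, so SQLite rejects it (HAVING clause on a non-aggregate query); the condition here is per row

Fix: Replace HAVING with WHERE since the condition applies to individual rows

Corrected query:
SELECT id, kind, amount FROM transactions WHERE amount > 1756.65

Result:
id | kind       | amount 
---+------------+--------
1  | withdrawal | 4162.74
3  | withdrawal | 4741.32
4  | deposit    | 3768.47
8  | withdrawal | 4230.97
9  | deposit    | 2603.92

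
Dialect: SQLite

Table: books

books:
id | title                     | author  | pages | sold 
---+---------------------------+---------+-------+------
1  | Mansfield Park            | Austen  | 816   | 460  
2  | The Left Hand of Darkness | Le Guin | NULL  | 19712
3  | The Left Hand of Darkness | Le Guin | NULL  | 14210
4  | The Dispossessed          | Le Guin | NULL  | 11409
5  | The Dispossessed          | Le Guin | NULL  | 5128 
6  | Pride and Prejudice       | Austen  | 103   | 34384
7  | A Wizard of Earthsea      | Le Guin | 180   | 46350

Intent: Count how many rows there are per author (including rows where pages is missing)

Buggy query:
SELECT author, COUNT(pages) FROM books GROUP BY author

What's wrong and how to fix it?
Bug: COUNT(column) counts non-NULL values only; rows with NULL pages aren't counted

Fix: Use COUNT(*) to count all rows regardless of NULL

Corrected query:
SELECT author, COUNT(*) FROM books GROUP BY author

Result:
author  | COUNT(*)
--------+---------
Austen  | 2       
Le Guin | 5       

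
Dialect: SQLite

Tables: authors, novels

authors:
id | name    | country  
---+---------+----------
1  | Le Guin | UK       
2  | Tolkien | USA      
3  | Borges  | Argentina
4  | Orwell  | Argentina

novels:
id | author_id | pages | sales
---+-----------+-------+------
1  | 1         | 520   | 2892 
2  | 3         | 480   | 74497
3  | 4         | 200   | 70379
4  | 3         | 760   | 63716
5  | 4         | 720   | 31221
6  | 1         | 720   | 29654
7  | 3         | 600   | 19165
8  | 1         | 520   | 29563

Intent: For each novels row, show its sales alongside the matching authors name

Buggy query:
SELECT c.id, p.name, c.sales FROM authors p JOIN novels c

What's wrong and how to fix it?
Bug: Missing join condition: each novels row is matched to all authors rows instead of just its own

Fix: Specify the join condition linking the foreign key to the parent id

Corrected query:
SELECT c.id, p.name, c.sales FROM authors p JOIN novels c ON c.author_id = p.id

Result:
id | name    | sales
---+---------+------
1  | Le Guin | 2892 
2  | Borges  | 74497
3  | Orwell  | 70379
4  | Borges  | 63716
5  | Orwell  | 31221
6  | Le Guin | 29654
7  | Borges  | 19165
8  | Le Guin | 29563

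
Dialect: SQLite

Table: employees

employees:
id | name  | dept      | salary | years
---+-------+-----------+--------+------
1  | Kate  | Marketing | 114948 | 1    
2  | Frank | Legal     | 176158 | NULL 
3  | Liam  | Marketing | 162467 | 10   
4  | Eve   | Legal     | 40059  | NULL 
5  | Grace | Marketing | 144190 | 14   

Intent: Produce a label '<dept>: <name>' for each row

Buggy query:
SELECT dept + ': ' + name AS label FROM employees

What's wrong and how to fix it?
Bug: '+' is numeric addition; on text columns SQLite converts them to 0 instead of concatenating

Fix: Replace + with || to concatenate text

Corrected query:
SELECT dept || ': ' || name AS label FROM employees

Result:
label           
----------------
Marketing: Kate 
Legal: Frank    
Marketing: Liam 
Legal: Eve      
Marketing: Grace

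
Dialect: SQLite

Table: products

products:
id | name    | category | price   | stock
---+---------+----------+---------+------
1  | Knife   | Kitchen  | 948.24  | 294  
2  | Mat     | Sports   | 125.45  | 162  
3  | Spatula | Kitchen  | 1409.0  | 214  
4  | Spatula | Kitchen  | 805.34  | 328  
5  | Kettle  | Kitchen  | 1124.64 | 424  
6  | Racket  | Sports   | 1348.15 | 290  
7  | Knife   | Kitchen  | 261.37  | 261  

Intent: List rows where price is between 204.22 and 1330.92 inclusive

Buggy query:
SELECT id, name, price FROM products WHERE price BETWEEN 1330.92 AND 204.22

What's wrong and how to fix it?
Bug: The bounds are reversed; BETWEEN a AND b requires a <= b to match anything

Fix: Swap the bounds so the smaller value comes first

Corrected query:
SELECT id, name, price FROM products WHERE price BETWEEN 204.22 AND 1330.92

Result:
id | name    | price  
---+---------+--------
1  | Knife   | 948.24 
4  | Spatula | 805.34 
5  | Kettle  | 1124.64
7  | Knife   | 261.37 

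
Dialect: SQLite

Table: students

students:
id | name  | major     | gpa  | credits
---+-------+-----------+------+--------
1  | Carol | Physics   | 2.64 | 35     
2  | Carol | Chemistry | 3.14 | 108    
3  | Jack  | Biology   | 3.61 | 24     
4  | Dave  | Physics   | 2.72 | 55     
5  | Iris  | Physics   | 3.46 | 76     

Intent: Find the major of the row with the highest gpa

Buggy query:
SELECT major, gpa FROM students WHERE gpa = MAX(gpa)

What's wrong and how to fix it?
Bug: WHERE is evaluated per row; an aggregate over the whole table isn't defined there

Fix: Use a subquery: WHERE gpa = (SELECT MAX(gpa) FROM students)

Corrected query:
SELECT major, gpa FROM students WHERE gpa = (SELECT MAX(gpa) FROM students)

Result:
major   | gpa 
--------+-----
Biology | 3.61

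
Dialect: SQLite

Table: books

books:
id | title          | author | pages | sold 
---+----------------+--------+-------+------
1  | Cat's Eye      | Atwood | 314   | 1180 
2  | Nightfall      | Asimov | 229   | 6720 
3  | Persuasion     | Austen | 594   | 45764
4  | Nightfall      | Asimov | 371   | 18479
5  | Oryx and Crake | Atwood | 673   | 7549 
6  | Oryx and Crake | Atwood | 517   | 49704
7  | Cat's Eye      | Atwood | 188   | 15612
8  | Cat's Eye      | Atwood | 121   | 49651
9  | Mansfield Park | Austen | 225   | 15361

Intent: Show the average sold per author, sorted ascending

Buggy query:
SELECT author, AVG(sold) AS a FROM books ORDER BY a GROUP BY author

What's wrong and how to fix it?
Bug: GROUP BY must precede ORDER BY

Fix: Reorder: SELECT … FROM … GROUP BY … ORDER BY …

Corrected query:
SELECT author, AVG(sold) AS a FROM books GROUP BY author ORDER BY a

Result:
author | a      
-------+--------
Asimov | 12599.5
Atwood | 24739.2
Austen | 30562.5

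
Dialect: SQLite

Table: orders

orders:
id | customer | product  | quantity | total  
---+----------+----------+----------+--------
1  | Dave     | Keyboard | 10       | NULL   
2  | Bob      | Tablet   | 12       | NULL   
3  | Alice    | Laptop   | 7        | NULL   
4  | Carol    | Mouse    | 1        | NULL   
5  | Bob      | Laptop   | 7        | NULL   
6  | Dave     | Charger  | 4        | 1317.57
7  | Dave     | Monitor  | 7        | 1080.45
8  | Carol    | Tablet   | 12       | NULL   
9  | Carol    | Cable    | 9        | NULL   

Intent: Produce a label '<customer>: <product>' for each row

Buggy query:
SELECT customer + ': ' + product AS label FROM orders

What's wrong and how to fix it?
Bug: '+' is numeric addition; on text columns SQLite converts them to 0 instead of concatenating

Fix: Replace + with || to concatenate text

Corrected query:
SELECT customer || ': ' || product AS label FROM orders

Result:
label         
--------------
Dave: Keyboard
Bob: Tablet   
Alice: Laptop 
Carol: Mouse  
Bob: Laptop   
Dave: Charger 
Dave: Monitor 
Carol: Tablet 
Carol: Cable  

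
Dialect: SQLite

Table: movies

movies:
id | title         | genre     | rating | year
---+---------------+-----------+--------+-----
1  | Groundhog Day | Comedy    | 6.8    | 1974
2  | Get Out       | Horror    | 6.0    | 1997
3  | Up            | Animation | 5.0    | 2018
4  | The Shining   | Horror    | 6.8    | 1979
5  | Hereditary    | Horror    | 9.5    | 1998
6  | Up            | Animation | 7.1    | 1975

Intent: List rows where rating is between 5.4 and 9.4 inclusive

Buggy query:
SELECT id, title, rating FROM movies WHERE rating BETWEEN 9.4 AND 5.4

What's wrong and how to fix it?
Bug: The bounds are reversed; BETWEEN a AND b requires a <= b to match anything

Fix: Write BETWEEN 5.4 AND 9.4

Corrected query:
SELECT id, title, rating FROM movies WHERE rating BETWEEN 5.4 AND 9.4

Result:
id | title         | rating
---+---------------+-------
1  | Groundhog Day | 6.8   
2  | Get Out       | 6     
4  | The Shining   | 6.8   
6  | Up            | 7.1   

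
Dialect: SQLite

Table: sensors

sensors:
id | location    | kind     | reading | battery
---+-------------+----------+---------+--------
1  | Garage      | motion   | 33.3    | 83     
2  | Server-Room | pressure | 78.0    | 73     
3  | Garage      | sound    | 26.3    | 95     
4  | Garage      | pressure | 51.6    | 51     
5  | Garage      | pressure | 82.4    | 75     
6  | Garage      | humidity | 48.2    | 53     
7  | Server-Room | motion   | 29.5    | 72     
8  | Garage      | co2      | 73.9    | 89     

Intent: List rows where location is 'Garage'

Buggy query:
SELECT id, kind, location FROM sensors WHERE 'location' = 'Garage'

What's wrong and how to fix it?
Bug: Single quotes denote string literals in SQL; the column name is being compared as a constant string

Fix: Remove the quotes around the column name (or use double quotes for an identifier)

Corrected query:
SELECT id, kind, location FROM sensors WHERE location = 'Garage'

Result:
id | kind     | location
---+----------+---------
1  | motion   | Garage  
3  | sound    | Garage  
4  | pressure | Garage  
5  | pressure | Garage  
6  | humidity | Garage  
8  | co2      | Garage  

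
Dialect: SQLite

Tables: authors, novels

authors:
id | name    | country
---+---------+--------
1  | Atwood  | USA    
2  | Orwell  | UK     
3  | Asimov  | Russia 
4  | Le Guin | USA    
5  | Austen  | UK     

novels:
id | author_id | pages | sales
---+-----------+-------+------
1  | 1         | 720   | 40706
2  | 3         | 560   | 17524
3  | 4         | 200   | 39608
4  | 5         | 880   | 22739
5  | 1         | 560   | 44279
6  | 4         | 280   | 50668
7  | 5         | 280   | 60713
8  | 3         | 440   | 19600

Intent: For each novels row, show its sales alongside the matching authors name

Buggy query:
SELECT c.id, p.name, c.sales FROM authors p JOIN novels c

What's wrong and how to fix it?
Bug: Missing join condition: each novels row is matched to all authors rows instead of just its own

Fix: Add ON c.author_id = p.id to the JOIN

Corrected query:
SELECT c.id, p.name, c.sales FROM authors p JOIN novels c ON c.author_id = p.id

Result:
id | name    | sales
---+---------+------
1  | Atwood  | 40706
2  | Asimov  | 17524
3  | Le Guin | 39608
4  | Austen  | 22739
5  | Atwood  | 44279
6  | Le Guin | 50668
7  | Austen  | 60713
8  | Asimov  | 19600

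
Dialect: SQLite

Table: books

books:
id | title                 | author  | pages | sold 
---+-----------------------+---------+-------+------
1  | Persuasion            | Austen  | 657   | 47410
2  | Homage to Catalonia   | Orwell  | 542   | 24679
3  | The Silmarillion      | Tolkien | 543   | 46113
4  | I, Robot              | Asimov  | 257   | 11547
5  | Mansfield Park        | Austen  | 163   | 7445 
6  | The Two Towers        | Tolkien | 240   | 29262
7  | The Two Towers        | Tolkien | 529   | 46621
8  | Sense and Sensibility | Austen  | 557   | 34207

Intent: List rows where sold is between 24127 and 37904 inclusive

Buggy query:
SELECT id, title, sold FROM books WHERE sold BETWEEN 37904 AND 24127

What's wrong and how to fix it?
Bug: BETWEEN expects the lower bound first; with 37904 AND 24127 the range is empty

Fix: Write BETWEEN 24127 AND 37904

Corrected query:
SELECT id, title, sold FROM books WHERE sold BETWEEN 24127 AND 37904

Result:
id | title                 | sold 
---+-----------------------+------
2  | Homage to Catalonia   | 24679
6  | The Two Towers        | 29262
8  | Sense and Sensibility | 34207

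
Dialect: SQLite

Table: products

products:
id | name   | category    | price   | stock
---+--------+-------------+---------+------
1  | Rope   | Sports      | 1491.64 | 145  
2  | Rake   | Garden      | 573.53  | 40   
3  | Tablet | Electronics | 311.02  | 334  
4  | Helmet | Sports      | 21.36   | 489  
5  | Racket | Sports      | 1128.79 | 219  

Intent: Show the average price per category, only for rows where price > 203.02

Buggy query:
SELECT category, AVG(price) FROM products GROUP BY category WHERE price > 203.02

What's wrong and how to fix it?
Bug: WHERE cannot follow GROUP BY

Fix: Place WHERE between FROM and GROUP BY

Corrected query:
SELECT category, AVG(price) FROM products WHERE price > 203.02 GROUP BY category

Result:
category    | AVG(price)
------------+-----------
Electronics | 311.02    
Garden      | 573.53    
Sports      | 1310.215  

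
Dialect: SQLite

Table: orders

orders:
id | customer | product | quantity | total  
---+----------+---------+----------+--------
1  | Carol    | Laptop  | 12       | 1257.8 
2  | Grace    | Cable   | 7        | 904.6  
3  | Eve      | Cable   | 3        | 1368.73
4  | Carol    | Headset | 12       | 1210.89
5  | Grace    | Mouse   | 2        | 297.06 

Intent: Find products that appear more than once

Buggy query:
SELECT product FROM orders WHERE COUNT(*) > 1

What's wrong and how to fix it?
Bug: COUNT(*) is an aggregate and cannot be used in WHERE

Fix: Group first, then use HAVING for the count condition

Corrected query:
SELECT product FROM orders GROUP BY product HAVING COUNT(*) > 1

Result:
product
-------
Cable  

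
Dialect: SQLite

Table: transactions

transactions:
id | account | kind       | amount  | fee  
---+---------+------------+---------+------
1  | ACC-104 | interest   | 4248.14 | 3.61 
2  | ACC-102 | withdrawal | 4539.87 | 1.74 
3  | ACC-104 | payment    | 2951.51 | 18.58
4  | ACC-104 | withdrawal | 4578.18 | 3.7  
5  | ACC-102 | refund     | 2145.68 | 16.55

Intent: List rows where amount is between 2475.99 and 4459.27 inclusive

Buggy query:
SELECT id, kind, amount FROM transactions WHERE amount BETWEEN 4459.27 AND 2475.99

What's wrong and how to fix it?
Bug: The bounds are reversed; BETWEEN a AND b requires a <= b to match anything

Fix: Write BETWEEN 2475.99 AND 4459.27

Corrected query:
SELECT id, kind, amount FROM transactions WHERE amount BETWEEN 2475.99 AND 4459.27

Result:
id | kind     | amount 
---+----------+--------
1  | interest | 4248.14
3  | payment  | 2951.51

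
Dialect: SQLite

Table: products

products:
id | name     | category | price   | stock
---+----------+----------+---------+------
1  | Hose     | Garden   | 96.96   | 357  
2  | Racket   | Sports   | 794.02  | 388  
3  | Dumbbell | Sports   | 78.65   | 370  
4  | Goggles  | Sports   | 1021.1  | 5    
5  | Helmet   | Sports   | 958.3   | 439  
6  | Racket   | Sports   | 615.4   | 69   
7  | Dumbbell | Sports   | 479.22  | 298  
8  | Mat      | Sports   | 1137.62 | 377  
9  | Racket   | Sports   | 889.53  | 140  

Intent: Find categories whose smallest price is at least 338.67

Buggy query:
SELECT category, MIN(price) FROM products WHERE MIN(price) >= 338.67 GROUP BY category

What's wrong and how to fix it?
Bug: Aggregates like MIN are computed per group after WHERE runs

Fix: Use HAVING for the per-group MIN condition

Corrected query:
SELECT category, MIN(price) FROM products GROUP BY category HAVING MIN(price) >= 338.67

Result:
(no rows)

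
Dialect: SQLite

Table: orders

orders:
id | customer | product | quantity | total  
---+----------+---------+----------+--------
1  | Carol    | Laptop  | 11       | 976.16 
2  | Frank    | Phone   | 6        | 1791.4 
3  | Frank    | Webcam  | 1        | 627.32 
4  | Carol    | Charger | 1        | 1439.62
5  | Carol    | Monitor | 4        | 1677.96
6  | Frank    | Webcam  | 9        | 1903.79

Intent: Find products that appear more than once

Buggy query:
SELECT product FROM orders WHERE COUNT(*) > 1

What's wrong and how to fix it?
Bug: COUNT(*) is an aggregate and cannot be used in WHERE

Fix: Group first, then use HAVING for the count condition

Corrected query:
SELECT product FROM orders GROUP BY product HAVING COUNT(*) > 1

Result:
product
-------
Webcam 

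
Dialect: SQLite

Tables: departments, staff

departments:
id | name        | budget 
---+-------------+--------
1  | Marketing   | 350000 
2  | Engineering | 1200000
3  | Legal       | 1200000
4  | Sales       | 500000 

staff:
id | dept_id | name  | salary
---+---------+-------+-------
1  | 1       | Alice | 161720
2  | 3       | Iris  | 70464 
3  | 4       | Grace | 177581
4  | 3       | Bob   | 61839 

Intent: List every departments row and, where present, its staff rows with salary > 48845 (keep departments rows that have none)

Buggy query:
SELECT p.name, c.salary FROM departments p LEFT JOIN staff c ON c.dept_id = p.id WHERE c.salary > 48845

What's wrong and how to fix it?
Bug: Filtering c.salary in WHERE discards the NULL rows produced by LEFT JOIN, turning it into an inner join

Fix: Move the right-table condition into the ON clause so unmatched parents are kept

Corrected query:
SELECT p.name, c.salary FROM departments p LEFT JOIN staff c ON c.dept_id = p.id AND c.salary > 48845

Result:
name        | salary
------------+-------
Marketing   | 161720
Engineering | NULL  
Legal       | 61839 
Legal       | 70464 
Sales       | 177581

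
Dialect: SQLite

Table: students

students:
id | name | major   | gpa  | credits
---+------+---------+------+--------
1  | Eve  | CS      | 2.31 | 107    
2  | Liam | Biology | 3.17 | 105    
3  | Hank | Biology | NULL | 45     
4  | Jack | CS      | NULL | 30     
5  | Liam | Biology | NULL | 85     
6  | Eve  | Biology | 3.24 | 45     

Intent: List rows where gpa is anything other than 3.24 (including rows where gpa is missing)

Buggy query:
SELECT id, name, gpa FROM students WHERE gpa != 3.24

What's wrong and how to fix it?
Bug: Inequality against NULL is unknown, not true; rows with NULL are dropped

Fix: Handle NULL separately with IS NULL alongside the inequality

Corrected query:
SELECT id, name, gpa FROM students WHERE gpa != 3.24 OR gpa IS NULL

Result:
id | name | gpa 
---+------+-----
1  | Eve  | 2.31
2  | Liam | 3.17
3  | Hank | NULL
4  | Jack | NULL
5  | Liam | NULL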